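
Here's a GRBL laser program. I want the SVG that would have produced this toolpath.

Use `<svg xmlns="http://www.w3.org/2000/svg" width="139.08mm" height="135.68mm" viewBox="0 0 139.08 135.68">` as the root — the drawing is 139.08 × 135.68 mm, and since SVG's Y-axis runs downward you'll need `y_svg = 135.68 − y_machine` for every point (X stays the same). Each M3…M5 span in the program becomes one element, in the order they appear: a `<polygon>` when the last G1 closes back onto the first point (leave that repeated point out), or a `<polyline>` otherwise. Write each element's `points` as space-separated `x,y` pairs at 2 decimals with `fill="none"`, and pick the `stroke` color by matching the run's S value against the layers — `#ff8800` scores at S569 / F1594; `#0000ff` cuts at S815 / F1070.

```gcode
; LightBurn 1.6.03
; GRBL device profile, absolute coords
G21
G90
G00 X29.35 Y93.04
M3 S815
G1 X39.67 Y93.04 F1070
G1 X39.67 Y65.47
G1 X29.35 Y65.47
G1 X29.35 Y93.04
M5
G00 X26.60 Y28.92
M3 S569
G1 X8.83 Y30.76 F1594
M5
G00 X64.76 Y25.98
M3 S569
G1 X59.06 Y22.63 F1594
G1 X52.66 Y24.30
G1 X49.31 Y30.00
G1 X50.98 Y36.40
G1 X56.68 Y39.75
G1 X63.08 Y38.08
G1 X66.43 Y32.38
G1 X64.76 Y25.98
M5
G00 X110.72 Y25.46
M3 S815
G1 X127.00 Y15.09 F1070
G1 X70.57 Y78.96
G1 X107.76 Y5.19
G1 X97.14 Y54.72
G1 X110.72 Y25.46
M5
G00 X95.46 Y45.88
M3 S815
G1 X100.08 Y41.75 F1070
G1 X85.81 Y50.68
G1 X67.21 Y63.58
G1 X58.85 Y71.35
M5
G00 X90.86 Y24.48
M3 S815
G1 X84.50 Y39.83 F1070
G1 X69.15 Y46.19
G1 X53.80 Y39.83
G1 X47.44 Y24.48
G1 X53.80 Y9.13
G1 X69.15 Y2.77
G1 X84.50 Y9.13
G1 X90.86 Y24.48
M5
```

<svg xmlns="http://www.w3.org/2000/svg" width="139.08mm" height="135.68mm" viewBox="0 0 139.08 135.68">
  <polygon points="29.35,42.64 39.67,42.64 39.67,70.21 29.35,70.21" fill="none" stroke="#0000ff"/>
  <polyline points="26.60,106.76 8.83,104.92" fill="none" stroke="#ff8800"/>
  <polygon points="64.76,109.70 59.06,113.05 52.66,111.38 49.31,105.68 50.98,99.28 56.68,95.93 63.08,97.60 66.43,103.30" fill="none" stroke="#ff8800"/>
  <polygon points="110.72,110.22 127.00,120.59 70.57,56.72 107.76,130.49 97.14,80.96" fill="none" stroke="#0000ff"/>
  <polyline points="95.46,89.80 100.08,93.93 85.81,85.00 67.21,72.10 58.85,64.33" fill="none" stroke="#0000ff"/>
  <polygon points="90.86,111.20 84.50,95.85 69.15,89.49 53.80,95.85 47.44,111.20 53.80,126.55 69.15,132.91 84.50,126.55" fill="none" stroke="#0000ff"/>
</svg>

Each laser-on run becomes one SVG element. Flip Y back into SVG space with y_svg = 135.68 − y_machine.

Run 1: the run's S815 means `#0000ff` (cut). The run returns to its start, so emit a `<polygon>` with points (Y-flipped): 29.35,42.64 39.67,42.64 39.67,70.21 29.35,70.21.

Run 2: S569 ⇒ score layer `#ff8800`. The run is open, so emit a `<polyline>` with points (Y-flipped): 26.60,106.76 8.83,104.92.

Run 3: S569 ⇒ score layer `#ff8800`. The run returns to its start, so emit a `<polygon>` with points (Y-flipped): 64.76,109.70 59.06,113.05 52.66,111.38 49.31,105.68 50.98,99.28 56.68,95.93 63.08,97.60 66.43,103.30.

Run 4: S815 ⇒ cut layer `#0000ff`. The run returns to its start, so emit a `<polygon>` with points (Y-flipped): 110.72,110.22 127.00,120.59 70.57,56.72 107.76,130.49 97.14,80.96.

Run 5: the run's S815 means `#0000ff` (cut). The run is open, so emit a `<polyline>` with points (Y-flipped): 95.46,89.80 100.08,93.93 85.81,85.00 67.21,72.10 58.85,64.33.

Run 6: S815 ⇒ cut layer `#0000ff`. The run returns to its start, so emit a `<polygon>` with points (Y-flipped): 90.86,111.20 84.50,95.85 69.15,89.49 53.80,95.85 47.44,111.20 53.80,126.55 69.15,132.91 84.50,126.55.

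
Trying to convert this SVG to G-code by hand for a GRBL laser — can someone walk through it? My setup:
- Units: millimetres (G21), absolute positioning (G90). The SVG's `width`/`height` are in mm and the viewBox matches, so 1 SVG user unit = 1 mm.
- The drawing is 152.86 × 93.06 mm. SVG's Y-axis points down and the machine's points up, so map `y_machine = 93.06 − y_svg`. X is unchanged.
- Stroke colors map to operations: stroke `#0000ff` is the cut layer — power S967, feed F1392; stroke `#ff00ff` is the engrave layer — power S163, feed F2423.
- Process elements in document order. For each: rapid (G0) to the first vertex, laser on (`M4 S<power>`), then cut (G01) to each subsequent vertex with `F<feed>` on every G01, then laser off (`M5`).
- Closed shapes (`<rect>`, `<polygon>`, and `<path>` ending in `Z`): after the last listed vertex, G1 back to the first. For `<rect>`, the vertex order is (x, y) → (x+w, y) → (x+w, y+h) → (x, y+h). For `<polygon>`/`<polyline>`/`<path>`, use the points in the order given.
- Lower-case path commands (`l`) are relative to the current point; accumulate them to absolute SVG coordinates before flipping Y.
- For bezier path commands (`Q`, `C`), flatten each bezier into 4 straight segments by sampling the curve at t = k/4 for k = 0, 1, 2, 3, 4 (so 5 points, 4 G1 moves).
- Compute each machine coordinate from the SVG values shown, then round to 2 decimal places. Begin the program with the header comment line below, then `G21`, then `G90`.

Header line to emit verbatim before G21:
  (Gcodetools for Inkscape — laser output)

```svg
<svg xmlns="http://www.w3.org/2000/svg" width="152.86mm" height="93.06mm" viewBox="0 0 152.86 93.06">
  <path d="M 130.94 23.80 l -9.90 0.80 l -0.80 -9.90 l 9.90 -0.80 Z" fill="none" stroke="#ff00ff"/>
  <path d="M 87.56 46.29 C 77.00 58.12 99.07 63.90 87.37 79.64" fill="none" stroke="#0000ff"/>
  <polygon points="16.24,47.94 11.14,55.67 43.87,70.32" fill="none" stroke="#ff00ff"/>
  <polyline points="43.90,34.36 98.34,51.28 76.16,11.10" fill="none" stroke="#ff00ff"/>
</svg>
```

Since the viewBox matches the mm dimensions, user units are millimetres directly. The only transform is the Y-flip y_m = 93.06 − y_svg.

Shape 1 is a regular polygon drawn with `<path>`. Its stroke #ff00ff means engrave at S163, F2423. After flipping Y the toolpath is (130.94,69.26) → (121.04,68.46) → (120.24,78.36) → (130.14,79.16) → (130.94,69.26), returning to the start.

Shape 2 is a cubic bezier drawn with `<path>`. Its stroke #0000ff means cut at S967, F1392. After flipping Y the toolpath is (87.56,46.77) → (84.72,38.78) → (87.89,31.56) → (90.85,23.61) → (87.37,13.42).

Shape 3 is a closed polygon drawn with `<polygon>`. Its stroke #ff00ff means engrave at S163, F2423. After flipping Y the toolpath is (16.24,45.12) → (11.14,37.39) → (43.87,22.74) → (16.24,45.12), returning to the start.

Shape 4 is a open polyline drawn with `<polyline>`. Its stroke #ff00ff means engrave at S163, F2423. After flipping Y the toolpath is (43.90,58.70) → (98.34,41.78) → (76.16,81.96).

(Gcodetools for Inkscape — laser output)
G21
G90
G0 X130.94 Y69.26
M4 S163
G01 X121.04 Y68.46 F2423
G01 X120.24 Y78.36 F2423
G01 X130.14 Y79.16 F2423
G01 X130.94 Y69.26 F2423
M5
G0 X87.56 Y46.77
M4 S967
G01 X84.72 Y38.78 F1392
G01 X87.89 Y31.56 F1392
G01 X90.85 Y23.61 F1392
G01 X87.37 Y13.42 F1392
M5
G0 X16.24 Y45.12
M4 S163
G01 X11.14 Y37.39 F2423
G01 X43.87 Y22.74 F2423
G01 X16.24 Y45.12 F2423
M5
G0 X43.90 Y58.70
M4 S163
G01 X98.34 Y41.78 F2423
G01 X76.16 Y81.96 F2423
M5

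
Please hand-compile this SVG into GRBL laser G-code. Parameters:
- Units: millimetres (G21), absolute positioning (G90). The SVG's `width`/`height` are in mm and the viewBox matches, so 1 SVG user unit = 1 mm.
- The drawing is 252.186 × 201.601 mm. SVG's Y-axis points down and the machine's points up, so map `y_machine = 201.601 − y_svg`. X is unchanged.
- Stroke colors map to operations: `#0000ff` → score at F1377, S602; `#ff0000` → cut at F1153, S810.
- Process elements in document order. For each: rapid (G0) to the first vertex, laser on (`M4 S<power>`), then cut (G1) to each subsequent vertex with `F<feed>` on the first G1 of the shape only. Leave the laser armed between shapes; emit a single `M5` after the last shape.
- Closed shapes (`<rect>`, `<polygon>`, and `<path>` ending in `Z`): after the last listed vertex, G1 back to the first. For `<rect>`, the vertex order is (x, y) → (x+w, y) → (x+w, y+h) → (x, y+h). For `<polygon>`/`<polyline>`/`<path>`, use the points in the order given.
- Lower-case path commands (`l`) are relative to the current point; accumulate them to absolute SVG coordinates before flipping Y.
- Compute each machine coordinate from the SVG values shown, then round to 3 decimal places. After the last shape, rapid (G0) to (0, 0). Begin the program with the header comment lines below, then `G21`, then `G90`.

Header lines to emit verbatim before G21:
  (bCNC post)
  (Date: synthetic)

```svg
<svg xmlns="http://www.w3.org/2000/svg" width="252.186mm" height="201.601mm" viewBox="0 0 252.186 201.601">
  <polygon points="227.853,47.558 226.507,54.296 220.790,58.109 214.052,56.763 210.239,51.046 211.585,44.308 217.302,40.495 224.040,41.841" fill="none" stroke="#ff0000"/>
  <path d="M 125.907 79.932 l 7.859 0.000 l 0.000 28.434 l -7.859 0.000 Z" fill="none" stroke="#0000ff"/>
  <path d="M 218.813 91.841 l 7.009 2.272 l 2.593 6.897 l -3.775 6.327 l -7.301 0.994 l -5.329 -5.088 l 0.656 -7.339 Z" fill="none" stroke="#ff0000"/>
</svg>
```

(bCNC post)
(Date: synthetic)
G21
G90
G0 X227.853 Y154.043
M4 S810
G1 X226.507 Y147.305 F1153
G1 X220.790 Y143.492
G1 X214.052 Y144.838
G1 X210.239 Y150.555
G1 X211.585 Y157.293
G1 X217.302 Y161.106
G1 X224.040 Y159.760
G1 X227.853 Y154.043
G0 X125.907 Y121.669
M4 S602
G1 X133.766 Y121.669 F1377
G1 X133.766 Y93.235
G1 X125.907 Y93.235
G1 X125.907 Y121.669
G0 X218.813 Y109.760
M4 S810
G1 X225.822 Y107.488 F1153
G1 X228.415 Y100.591
G1 X224.640 Y94.264
G1 X217.339 Y93.270
G1 X212.010 Y98.358
G1 X212.666 Y105.697
G1 X218.813 Y109.760
M5
G0 X0.000 Y0.000

1 u = 1 mm; y_m = 201.601 − y.

[1] `<polygon>` regular polygon, #ff0000→cut S810 F1153: (227.853,154.043) → (226.507,147.305) → (220.790,143.492) → (214.052,144.838) → (210.239,150.555) → (211.585,157.293) → (217.302,161.106) → (224.040,159.760) → (227.853,154.043) (closed)

[2] `<path>` rectangle, #0000ff→score S602 F1377: (125.907,121.669) → (133.766,121.669) → (133.766,93.235) → (125.907,93.235) → (125.907,121.669) (closed)

[3] `<path>` regular polygon, #ff0000→cut S810 F1153: (218.813,109.760) → (225.822,107.488) → (228.415,100.591) → (224.640,94.264) → (217.339,93.270) → (212.010,98.358) → (212.666,105.697) → (218.813,109.760) (closed)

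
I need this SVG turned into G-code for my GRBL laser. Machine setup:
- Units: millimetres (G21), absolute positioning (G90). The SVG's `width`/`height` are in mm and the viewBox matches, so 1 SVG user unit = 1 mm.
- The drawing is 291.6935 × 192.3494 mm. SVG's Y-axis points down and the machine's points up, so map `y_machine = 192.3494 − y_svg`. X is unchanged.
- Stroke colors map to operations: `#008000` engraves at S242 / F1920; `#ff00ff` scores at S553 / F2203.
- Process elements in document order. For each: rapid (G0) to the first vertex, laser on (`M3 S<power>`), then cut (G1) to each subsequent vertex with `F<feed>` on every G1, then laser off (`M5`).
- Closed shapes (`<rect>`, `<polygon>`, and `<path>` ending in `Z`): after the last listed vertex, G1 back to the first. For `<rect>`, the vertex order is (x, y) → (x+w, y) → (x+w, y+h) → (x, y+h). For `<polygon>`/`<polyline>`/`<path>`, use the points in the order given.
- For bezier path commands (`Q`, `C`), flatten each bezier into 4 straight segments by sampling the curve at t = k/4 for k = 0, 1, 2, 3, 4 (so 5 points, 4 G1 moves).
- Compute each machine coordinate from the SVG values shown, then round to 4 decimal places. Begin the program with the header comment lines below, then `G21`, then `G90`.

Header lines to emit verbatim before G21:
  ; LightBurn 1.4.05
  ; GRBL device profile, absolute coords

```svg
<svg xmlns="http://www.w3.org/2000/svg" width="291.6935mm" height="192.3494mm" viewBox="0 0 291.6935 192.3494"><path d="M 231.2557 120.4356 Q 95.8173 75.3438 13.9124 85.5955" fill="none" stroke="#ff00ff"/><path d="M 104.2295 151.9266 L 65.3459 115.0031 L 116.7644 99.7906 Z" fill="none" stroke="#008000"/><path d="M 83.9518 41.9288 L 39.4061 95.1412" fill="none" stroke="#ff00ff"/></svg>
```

1 u = 1 mm; y_m = 192.3494 − y.

[1] `<path>` quadratic bezier, #ff00ff→score S553 F2203: (231.2557,71.9138) → (166.8823,91.0007) → (109.2007,103.1697) → (58.2107,108.4208) → (13.9124,106.7539)

[2] `<path>` regular polygon, #008000→engrave S242 F1920: (104.2295,40.4228) → (65.3459,77.3463) → (116.7644,92.5588) → (104.2295,40.4228) (closed)

[3] `<path>` line segment, #ff00ff→score S553 F2203: (83.9518,150.4206) → (39.4061,97.2082)

; LightBurn 1.4.05
; GRBL device profile, absolute coords
G21
G90
G0 X231.2557 Y71.9138
M3 S553
G1 X166.8823 Y91.0007 F2203
G1 X109.2007 Y103.1697 F2203
G1 X58.2107 Y108.4208 F2203
G1 X13.9124 Y106.7539 F2203
M5
G0 X104.2295 Y40.4228
M3 S242
G1 X65.3459 Y77.3463 F1920
G1 X116.7644 Y92.5588 F1920
G1 X104.2295 Y40.4228 F1920
M5
G0 X83.9518 Y150.4206
M3 S553
G1 X39.4061 Y97.2082 F2203
M5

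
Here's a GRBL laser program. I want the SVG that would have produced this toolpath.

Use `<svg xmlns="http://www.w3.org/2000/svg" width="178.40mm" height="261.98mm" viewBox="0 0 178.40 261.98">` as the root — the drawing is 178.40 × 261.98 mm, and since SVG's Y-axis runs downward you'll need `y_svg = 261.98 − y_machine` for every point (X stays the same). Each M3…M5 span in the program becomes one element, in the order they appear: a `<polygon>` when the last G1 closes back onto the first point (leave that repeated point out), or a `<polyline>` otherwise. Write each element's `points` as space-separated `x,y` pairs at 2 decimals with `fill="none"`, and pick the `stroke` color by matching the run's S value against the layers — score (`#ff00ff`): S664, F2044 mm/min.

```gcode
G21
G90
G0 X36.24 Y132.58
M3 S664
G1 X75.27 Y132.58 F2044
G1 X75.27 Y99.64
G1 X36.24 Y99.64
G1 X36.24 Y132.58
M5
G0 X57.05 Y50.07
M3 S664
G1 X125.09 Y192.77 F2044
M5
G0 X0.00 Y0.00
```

Each laser-on run becomes one SVG element. Flip Y back into SVG space with y_svg = 261.98 − y_machine. Every run uses S664, so all elements get stroke `#ff00ff` (score).

Run 1: The run returns to its start, so emit a `<polygon>` with points (Y-flipped): 36.24,129.40 75.27,129.40 75.27,162.34 36.24,162.34.

Run 2: The run is open, so emit a `<polyline>` with points (Y-flipped): 57.05,211.91 125.09,69.21.

<svg xmlns="http://www.w3.org/2000/svg" width="178.40mm" height="261.98mm" viewBox="0 0 178.40 261.98">
  <polygon points="36.24,129.40 75.27,129.40 75.27,162.34 36.24,162.34" fill="none" stroke="#ff00ff"/>
  <polyline points="57.05,211.91 125.09,69.21" fill="none" stroke="#ff00ff"/>
</svg>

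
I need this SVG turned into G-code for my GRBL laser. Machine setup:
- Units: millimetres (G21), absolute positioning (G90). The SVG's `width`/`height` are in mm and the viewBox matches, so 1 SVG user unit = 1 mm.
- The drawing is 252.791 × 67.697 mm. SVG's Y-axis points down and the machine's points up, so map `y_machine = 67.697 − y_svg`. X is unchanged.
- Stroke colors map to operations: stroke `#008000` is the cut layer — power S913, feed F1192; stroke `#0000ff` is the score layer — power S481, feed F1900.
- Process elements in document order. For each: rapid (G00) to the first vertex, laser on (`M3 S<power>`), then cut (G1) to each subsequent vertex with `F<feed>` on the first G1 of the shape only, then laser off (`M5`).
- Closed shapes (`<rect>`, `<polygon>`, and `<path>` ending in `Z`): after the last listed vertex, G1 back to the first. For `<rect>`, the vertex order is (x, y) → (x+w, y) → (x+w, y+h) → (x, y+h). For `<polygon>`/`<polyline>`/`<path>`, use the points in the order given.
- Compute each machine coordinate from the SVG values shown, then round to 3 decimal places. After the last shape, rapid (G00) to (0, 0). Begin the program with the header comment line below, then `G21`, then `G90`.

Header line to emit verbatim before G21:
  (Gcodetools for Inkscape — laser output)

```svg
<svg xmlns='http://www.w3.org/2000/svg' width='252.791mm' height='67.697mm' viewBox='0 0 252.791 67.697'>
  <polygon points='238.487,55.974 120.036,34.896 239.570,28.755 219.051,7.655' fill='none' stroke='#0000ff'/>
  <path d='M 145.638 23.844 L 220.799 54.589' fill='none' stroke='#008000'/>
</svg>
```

1 u = 1 mm; y_m = 67.697 − y.

[1] `<polygon>` closed polygon, #0000ff→score S481 F1900: (238.487,11.723) → (120.036,32.801) → (239.570,38.942) → (219.051,60.042) → (238.487,11.723) (closed)

[2] `<path>` line segment, #008000→cut S913 F1192: (145.638,43.853) → (220.799,13.108)

(Gcodetools for Inkscape — laser output)
G21
G90
G00 X238.487 Y11.723
M3 S481
G1 X120.036 Y32.801 F1900
G1 X239.570 Y38.942
G1 X219.051 Y60.042
G1 X238.487 Y11.723
M5
G00 X145.638 Y43.853
M3 S913
G1 X220.799 Y13.108 F1192
M5
G00 X0.000 Y0.000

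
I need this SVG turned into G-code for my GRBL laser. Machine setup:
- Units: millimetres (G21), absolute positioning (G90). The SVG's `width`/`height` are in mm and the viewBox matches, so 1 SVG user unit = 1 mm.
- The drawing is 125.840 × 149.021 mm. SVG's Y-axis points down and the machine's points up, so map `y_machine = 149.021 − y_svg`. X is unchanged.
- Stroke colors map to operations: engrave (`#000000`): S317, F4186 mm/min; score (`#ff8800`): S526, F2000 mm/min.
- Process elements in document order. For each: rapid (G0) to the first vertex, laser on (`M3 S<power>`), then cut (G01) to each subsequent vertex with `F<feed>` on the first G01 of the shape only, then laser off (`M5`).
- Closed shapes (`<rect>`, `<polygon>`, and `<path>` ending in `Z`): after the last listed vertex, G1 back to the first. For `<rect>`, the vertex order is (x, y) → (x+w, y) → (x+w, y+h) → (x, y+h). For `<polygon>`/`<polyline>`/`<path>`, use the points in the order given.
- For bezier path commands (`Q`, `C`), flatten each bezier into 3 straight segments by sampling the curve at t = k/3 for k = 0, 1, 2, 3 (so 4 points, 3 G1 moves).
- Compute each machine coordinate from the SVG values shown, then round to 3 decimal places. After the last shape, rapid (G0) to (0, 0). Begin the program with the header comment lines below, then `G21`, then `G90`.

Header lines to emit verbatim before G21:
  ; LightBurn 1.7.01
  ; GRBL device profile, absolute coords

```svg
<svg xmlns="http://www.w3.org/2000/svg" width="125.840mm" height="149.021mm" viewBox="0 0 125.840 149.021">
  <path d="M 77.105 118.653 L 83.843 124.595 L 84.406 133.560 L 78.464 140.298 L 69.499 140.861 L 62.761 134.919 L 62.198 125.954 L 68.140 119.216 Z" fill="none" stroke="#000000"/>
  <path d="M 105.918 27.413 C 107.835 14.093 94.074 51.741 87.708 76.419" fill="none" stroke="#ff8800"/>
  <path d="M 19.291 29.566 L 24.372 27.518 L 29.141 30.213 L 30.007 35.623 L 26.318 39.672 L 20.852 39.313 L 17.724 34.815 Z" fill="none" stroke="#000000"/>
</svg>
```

; LightBurn 1.7.01
; GRBL device profile, absolute coords
G21
G90
G0 X77.105 Y30.368
M3 S317
G01 X83.843 Y24.426 F4186
G01 X84.406 Y15.461
G01 X78.464 Y8.723
G01 X69.499 Y8.160
G01 X62.761 Y14.102
G01 X62.198 Y23.067
G01 X68.140 Y29.805
G01 X77.105 Y30.368
M5
G0 X105.918 Y121.608
M3 S526
G01 X103.464 Y120.307 F2000
G01 X95.684 Y99.235
G01 X87.708 Y72.602
M5
G0 X19.291 Y119.455
M3 S317
G01 X24.372 Y121.503 F4186
G01 X29.141 Y118.808
G01 X30.007 Y113.398
G01 X26.318 Y109.349
G01 X20.852 Y109.708
G01 X17.724 Y114.206
G01 X19.291 Y119.455
M5
G0 X0.000 Y0.000

Since the viewBox matches the mm dimensions, user units are millimetres directly. The only transform is the Y-flip y_m = 149.021 − y_svg.

Shape 1 is a regular polygon drawn with `<path>`. Its stroke #000000 means engrave at S317, F4186. After flipping Y the toolpath is (77.105,30.368) → (83.843,24.426) → (84.406,15.461) → (78.464,8.723) → (69.499,8.160) → (62.761,14.102) → (62.198,23.067) → (68.140,29.805) → (77.105,30.368), returning to the start.

Shape 2 is a cubic bezier drawn with `<path>`. Its stroke #ff8800 means score at S526, F2000. After flipping Y the toolpath is (105.918,121.608) → (103.464,120.307) → (95.684,99.235) → (87.708,72.602).

Shape 3 is a regular polygon drawn with `<path>`. Its stroke #000000 means engrave at S317, F4186. After flipping Y the toolpath is (19.291,119.455) → (24.372,121.503) → (29.141,118.808) → (30.007,113.398) → (26.318,109.349) → (20.852,109.708) → (17.724,114.206) → (19.291,119.455), returning to the start.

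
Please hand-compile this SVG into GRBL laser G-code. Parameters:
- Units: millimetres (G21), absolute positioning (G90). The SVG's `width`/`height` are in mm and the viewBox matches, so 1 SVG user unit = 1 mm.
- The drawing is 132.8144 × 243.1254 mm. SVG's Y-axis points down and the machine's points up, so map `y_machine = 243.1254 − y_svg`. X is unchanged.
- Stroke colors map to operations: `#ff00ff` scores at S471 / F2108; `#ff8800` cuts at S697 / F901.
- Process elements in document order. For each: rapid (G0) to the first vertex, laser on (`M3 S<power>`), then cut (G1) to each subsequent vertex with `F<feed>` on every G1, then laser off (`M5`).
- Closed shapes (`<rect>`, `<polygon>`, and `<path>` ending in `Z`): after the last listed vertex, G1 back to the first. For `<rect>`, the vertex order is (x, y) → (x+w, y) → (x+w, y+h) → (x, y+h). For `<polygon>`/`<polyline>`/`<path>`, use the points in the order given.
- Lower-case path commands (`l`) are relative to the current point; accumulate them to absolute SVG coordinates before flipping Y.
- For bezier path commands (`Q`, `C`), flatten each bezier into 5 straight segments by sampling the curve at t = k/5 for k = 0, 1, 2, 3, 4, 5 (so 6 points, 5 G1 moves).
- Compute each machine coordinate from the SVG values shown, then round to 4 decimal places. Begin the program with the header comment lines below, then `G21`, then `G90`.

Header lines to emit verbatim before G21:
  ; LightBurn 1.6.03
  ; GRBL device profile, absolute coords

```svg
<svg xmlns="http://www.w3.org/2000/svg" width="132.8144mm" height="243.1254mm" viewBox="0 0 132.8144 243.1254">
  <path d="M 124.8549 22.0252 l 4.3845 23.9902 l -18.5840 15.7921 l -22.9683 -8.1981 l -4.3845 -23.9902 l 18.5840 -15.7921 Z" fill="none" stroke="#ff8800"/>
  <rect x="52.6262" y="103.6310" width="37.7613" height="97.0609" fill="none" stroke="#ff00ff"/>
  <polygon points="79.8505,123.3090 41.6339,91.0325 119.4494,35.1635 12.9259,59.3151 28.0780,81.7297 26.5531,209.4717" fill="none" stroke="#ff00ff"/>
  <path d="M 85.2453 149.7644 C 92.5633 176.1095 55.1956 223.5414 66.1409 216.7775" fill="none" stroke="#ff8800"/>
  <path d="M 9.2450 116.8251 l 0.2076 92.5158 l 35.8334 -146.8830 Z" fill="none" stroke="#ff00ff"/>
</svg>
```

viewBox `0 0 132.8144 243.1254` with mm width/height → 1 unit = 1 mm. Flip: y_m = 243.1254 − y_svg.

**Shape 1** — `<path>` regular polygon, stroke `#ff8800` → cut (S697, F901). Machine vertices: (124.8549,221.1002) → (129.2394,197.1100) → (110.6554,181.3179) → (87.6871,189.5160) → (83.3026,213.5062) → (101.8866,229.2983) → (124.8549,221.1002). Closed: final G1 returns to the first vertex.

**Shape 2** — `<rect>` rectangle, stroke `#ff00ff` → score (S471, F2108). Machine vertices: (52.6262,139.4944) → (90.3875,139.4944) → (90.3875,42.4335) → (52.6262,42.4335) → (52.6262,139.4944). Closed: final G1 returns to the first vertex.

**Shape 3** — `<polygon>` closed polygon, stroke `#ff00ff` → score (S471, F2108). Machine vertices: (79.8505,119.8164) → (41.6339,152.0929) → (119.4494,207.9619) → (12.9259,183.8103) → (28.0780,161.3957) → (26.5531,33.6537) → (79.8505,119.8164). Closed: final G1 returns to the first vertex.

**Shape 4** — `<path>` cubic bezier, stroke `#ff8800` → cut (S697, F901). Control points (SVG): P0=(85.2453,149.7644), P1=(92.5633,176.1095), P2=(55.1956,223.5414), P3=(66.1409,216.7775); sampled at t=k/5. Machine vertices: (85.2453,93.3610) → (85.0178,75.6258) → (78.5297,56.4433) → (70.2449,39.4271) → (64.6273,28.1908) → (66.1409,26.3479). Open path.

**Shape 5** — `<path>` closed polygon, stroke `#ff00ff` → score (S471, F2108). Machine vertices: (9.2450,126.3003) → (9.4526,33.7845) → (45.2860,180.6675) → (9.2450,126.3003). Closed: final G1 returns to the first vertex.

; LightBurn 1.6.03
; GRBL device profile, absolute coords
G21
G90
G0 X124.8549 Y221.1002
M3 S697
G1 X129.2394 Y197.1100 F901
G1 X110.6554 Y181.3179 F901
G1 X87.6871 Y189.5160 F901
G1 X83.3026 Y213.5062 F901
G1 X101.8866 Y229.2983 F901
G1 X124.8549 Y221.1002 F901
M5
G0 X52.6262 Y139.4944
M3 S471
G1 X90.3875 Y139.4944 F2108
G1 X90.3875 Y42.4335 F2108
G1 X52.6262 Y42.4335 F2108
G1 X52.6262 Y139.4944 F2108
M5
G0 X79.8505 Y119.8164
M3 S471
G1 X41.6339 Y152.0929 F2108
G1 X119.4494 Y207.9619 F2108
G1 X12.9259 Y183.8103 F2108
G1 X28.0780 Y161.3957 F2108
G1 X26.5531 Y33.6537 F2108
G1 X79.8505 Y119.8164 F2108
M5
G0 X85.2453 Y93.3610
M3 S697
G1 X85.0178 Y75.6258 F901
G1 X78.5297 Y56.4433 F901
G1 X70.2449 Y39.4271 F901
G1 X64.6273 Y28.1908 F901
G1 X66.1409 Y26.3479 F901
M5
G0 X9.2450 Y126.3003
M3 S471
G1 X9.4526 Y33.7845 F2108
G1 X45.2860 Y180.6675 F2108
G1 X9.2450 Y126.3003 F2108
M5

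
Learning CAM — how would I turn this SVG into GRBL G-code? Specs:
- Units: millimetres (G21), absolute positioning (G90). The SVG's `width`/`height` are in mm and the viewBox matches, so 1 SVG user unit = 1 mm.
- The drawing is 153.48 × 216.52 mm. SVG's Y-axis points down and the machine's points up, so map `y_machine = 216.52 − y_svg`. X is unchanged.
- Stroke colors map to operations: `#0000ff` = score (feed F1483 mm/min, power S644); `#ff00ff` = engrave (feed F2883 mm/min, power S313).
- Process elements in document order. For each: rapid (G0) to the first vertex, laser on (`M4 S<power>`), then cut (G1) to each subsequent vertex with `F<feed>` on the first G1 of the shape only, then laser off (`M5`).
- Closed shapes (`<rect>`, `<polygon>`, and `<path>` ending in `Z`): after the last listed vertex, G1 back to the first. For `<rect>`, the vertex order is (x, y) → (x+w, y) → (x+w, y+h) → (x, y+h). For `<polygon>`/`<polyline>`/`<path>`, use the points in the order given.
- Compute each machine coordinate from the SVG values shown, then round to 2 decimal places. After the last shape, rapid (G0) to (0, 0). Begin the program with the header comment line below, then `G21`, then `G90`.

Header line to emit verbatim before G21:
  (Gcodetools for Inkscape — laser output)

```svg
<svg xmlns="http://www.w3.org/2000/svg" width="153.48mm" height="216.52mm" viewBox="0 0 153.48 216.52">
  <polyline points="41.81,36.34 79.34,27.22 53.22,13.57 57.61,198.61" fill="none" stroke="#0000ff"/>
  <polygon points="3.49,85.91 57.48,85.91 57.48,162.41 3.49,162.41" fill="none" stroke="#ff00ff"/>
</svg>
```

(Gcodetools for Inkscape — laser output)
G21
G90
G0 X41.81 Y180.18
M4 S644
G1 X79.34 Y189.30 F1483
G1 X53.22 Y202.95
G1 X57.61 Y17.91
M5
G0 X3.49 Y130.61
M4 S313
G1 X57.48 Y130.61 F2883
G1 X57.48 Y54.11
G1 X3.49 Y54.11
G1 X3.49 Y130.61
M5
G0 X0.00 Y0.00

1 u = 1 mm; y_m = 216.52 − y.

[1] `<polyline>` open polyline, #0000ff→score S644 F1483: (41.81,180.18) → (79.34,189.30) → (53.22,202.95) → (57.61,17.91)

[2] `<polygon>` rectangle, #ff00ff→engrave S313 F2883: (3.49,130.61) → (57.48,130.61) → (57.48,54.11) → (3.49,54.11) → (3.49,130.61) (closed)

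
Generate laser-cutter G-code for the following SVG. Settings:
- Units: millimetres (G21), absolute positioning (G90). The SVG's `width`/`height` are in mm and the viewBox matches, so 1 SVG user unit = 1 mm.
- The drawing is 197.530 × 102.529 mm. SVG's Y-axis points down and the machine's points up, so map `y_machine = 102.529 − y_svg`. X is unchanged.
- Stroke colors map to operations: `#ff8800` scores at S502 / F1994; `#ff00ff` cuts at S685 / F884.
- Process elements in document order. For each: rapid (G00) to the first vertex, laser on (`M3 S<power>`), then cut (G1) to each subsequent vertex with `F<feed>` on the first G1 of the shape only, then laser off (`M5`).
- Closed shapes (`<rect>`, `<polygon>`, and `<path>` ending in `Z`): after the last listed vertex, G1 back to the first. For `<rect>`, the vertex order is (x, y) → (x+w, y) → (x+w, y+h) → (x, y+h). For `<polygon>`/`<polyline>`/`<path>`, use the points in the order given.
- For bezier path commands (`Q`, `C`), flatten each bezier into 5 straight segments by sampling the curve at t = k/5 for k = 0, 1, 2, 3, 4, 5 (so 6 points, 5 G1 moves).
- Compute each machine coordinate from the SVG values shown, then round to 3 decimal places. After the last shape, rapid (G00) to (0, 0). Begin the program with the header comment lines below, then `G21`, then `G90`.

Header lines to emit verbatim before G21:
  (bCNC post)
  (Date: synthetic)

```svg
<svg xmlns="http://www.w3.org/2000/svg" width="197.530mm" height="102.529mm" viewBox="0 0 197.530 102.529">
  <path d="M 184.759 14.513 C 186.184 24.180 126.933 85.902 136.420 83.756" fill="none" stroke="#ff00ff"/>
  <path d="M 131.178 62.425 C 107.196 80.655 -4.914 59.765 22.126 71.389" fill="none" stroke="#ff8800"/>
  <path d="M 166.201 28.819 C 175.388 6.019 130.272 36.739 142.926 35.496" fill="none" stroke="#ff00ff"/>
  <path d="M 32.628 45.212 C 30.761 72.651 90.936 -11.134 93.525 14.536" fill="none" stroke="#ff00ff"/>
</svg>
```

viewBox `0 0 197.530 102.529` with mm width/height → 1 unit = 1 mm. Flip: y_m = 102.529 − y_svg.

**Shape 1** — `<path>` cubic bezier, stroke `#ff00ff` → cut (S685, F884). Control points (SVG): P0=(184.759,14.513), P1=(186.184,24.180), P2=(126.933,85.902), P3=(136.420,83.756); sampled at t=k/5. Machine vertices: (184.759,88.016) → (179.368,76.897) → (165.627,58.848) → (149.747,39.435) → (137.941,24.222) → (136.420,18.773). Open path.

**Shape 2** — `<path>` cubic bezier, stroke `#ff8800` → score (S502, F1994). Control points (SVG): P0=(131.178,62.425), P1=(107.196,80.655), P2=(-4.914,59.765), P3=(22.126,71.389); sampled at t=k/5. Machine vertices: (131.178,40.104) → (108.032,33.287) → (74.644,32.421) → (41.924,34.067) → (20.782,34.786) → (22.126,31.140). Open path.

**Shape 3** — `<path>` cubic bezier, stroke `#ff00ff` → cut (S685, F884). Control points (SVG): P0=(166.201,28.819), P1=(175.388,6.019), P2=(130.272,36.739), P3=(142.926,35.496); sampled at t=k/5. Machine vertices: (166.201,73.710) → (166.093,81.651) → (158.333,80.851) → (148.298,75.413) → (141.369,69.439) → (142.926,67.033). Open path.

**Shape 4** — `<path>` cubic bezier, stroke `#ff00ff` → cut (S685, F884). Control points (SVG): P0=(32.628,45.212), P1=(30.761,72.651), P2=(90.936,-11.134), P3=(93.525,14.536); sampled at t=k/5. Machine vertices: (32.628,57.317) → (37.996,52.435) → (52.512,63.654) → (70.433,80.382) → (86.018,92.026) → (93.525,87.993). Open path.

(bCNC post)
(Date: synthetic)
G21
G90
G00 X184.759 Y88.016
M3 S685
G1 X179.368 Y76.897 F884
G1 X165.627 Y58.848
G1 X149.747 Y39.435
G1 X137.941 Y24.222
G1 X136.420 Y18.773
M5
G00 X131.178 Y40.104
M3 S502
G1 X108.032 Y33.287 F1994
G1 X74.644 Y32.421
G1 X41.924 Y34.067
G1 X20.782 Y34.786
G1 X22.126 Y31.140
M5
G00 X166.201 Y73.710
M3 S685
G1 X166.093 Y81.651 F884
G1 X158.333 Y80.851
G1 X148.298 Y75.413
G1 X141.369 Y69.439
G1 X142.926 Y67.033
M5
G00 X32.628 Y57.317
M3 S685
G1 X37.996 Y52.435 F884
G1 X52.512 Y63.654
G1 X70.433 Y80.382
G1 X86.018 Y92.026
G1 X93.525 Y87.993
M5
G00 X0.000 Y0.000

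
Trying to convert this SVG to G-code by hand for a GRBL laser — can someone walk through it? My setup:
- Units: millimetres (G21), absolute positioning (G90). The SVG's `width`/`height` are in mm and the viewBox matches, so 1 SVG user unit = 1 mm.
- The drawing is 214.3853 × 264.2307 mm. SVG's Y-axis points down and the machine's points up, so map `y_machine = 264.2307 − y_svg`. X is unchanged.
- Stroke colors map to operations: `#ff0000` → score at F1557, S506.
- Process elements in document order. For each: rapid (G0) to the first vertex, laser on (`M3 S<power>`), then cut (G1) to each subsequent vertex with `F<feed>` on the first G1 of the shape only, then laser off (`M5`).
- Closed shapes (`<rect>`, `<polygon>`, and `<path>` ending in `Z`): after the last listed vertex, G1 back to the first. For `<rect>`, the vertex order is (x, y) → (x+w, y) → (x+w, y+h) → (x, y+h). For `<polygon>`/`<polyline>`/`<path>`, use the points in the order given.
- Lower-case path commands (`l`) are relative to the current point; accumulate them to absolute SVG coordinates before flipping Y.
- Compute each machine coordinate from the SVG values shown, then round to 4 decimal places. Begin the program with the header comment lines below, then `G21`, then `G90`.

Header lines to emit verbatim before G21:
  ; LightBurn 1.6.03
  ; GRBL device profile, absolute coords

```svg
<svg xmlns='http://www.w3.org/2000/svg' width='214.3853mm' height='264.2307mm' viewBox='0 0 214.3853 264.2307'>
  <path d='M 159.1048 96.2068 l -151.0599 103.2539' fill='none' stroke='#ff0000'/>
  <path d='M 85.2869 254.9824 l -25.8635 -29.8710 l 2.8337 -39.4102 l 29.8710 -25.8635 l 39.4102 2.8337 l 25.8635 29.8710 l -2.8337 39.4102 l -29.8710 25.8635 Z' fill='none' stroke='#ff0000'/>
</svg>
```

1 u = 1 mm; y_m = 264.2307 − y.

[1] `<path>` line segment, #ff0000→score S506 F1557: (159.1048,168.0239) → (8.0449,64.7700)

[2] `<path>` regular polygon, #ff0000→score S506 F1557: (85.2869,9.2483) → (59.4234,39.1193) → (62.2571,78.5295) → (92.1281,104.3930) → (131.5383,101.5593) → (157.4018,71.6883) → (154.5681,32.2781) → (124.6971,6.4146) → (85.2869,9.2483) (closed)

; LightBurn 1.6.03
; GRBL device profile, absolute coords
G21
G90
G0 X159.1048 Y168.0239
M3 S506
G1 X8.0449 Y64.7700 F1557
M5
G0 X85.2869 Y9.2483
M3 S506
G1 X59.4234 Y39.1193 F1557
G1 X62.2571 Y78.5295
G1 X92.1281 Y104.3930
G1 X131.5383 Y101.5593
G1 X157.4018 Y71.6883
G1 X154.5681 Y32.2781
G1 X124.6971 Y6.4146
G1 X85.2869 Y9.2483
M5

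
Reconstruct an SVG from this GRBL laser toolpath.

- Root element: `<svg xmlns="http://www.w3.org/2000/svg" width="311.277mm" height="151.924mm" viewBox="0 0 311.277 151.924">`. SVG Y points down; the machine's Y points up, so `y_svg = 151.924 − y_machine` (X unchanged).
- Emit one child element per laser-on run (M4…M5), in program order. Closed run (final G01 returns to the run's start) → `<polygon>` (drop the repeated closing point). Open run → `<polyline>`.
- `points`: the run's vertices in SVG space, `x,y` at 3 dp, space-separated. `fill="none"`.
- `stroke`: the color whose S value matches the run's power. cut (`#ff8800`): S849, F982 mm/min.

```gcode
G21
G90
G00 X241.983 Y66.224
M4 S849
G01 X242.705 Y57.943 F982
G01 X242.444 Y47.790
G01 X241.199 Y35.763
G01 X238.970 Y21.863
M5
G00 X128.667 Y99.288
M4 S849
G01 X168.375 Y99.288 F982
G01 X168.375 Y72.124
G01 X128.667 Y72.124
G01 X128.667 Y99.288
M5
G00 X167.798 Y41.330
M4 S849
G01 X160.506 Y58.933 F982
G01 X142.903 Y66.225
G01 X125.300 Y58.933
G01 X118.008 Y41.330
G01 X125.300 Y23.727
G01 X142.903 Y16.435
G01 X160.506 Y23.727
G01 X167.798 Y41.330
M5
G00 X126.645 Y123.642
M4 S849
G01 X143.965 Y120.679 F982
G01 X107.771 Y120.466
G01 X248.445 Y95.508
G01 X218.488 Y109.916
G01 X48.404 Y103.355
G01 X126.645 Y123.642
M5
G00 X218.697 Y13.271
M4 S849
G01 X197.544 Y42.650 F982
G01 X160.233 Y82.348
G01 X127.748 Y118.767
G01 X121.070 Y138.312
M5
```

Machine Y-up, SVG Y-down with viewBox height 151.924, so y_svg = 151.924 − y_machine; X carries over. Every run uses S849, so all elements get stroke `#ff8800` (cut).

Run 1: The run is open, so emit a `<polyline>` with points (Y-flipped): 241.983,85.700 242.705,93.981 242.444,104.134 241.199,116.161 238.970,130.061.

Run 2: The run returns to its start, so emit a `<polygon>` with points (Y-flipped): 128.667,52.636 168.375,52.636 168.375,79.800 128.667,79.800.

Run 3: The run returns to its start, so emit a `<polygon>` with points (Y-flipped): 167.798,110.594 160.506,92.991 142.903,85.699 125.300,92.991 118.008,110.594 125.300,128.197 142.903,135.489 160.506,128.197.

Run 4: The run returns to its start, so emit a `<polygon>` with points (Y-flipped): 126.645,28.282 143.965,31.245 107.771,31.458 248.445,56.416 218.488,42.008 48.404,48.569.

Run 5: The run is open, so emit a `<polyline>` with points (Y-flipped): 218.697,138.653 197.544,109.274 160.233,69.576 127.748,33.157 121.070,13.612.

<svg xmlns="http://www.w3.org/2000/svg" width="311.277mm" height="151.924mm" viewBox="0 0 311.277 151.924">
  <polyline points="241.983,85.700 242.705,93.981 242.444,104.134 241.199,116.161 238.970,130.061" fill="none" stroke="#ff8800"/>
  <polygon points="128.667,52.636 168.375,52.636 168.375,79.800 128.667,79.800" fill="none" stroke="#ff8800"/>
  <polygon points="167.798,110.594 160.506,92.991 142.903,85.699 125.300,92.991 118.008,110.594 125.300,128.197 142.903,135.489 160.506,128.197" fill="none" stroke="#ff8800"/>
  <polygon points="126.645,28.282 143.965,31.245 107.771,31.458 248.445,56.416 218.488,42.008 48.404,48.569" fill="none" stroke="#ff8800"/>
  <polyline points="218.697,138.653 197.544,109.274 160.233,69.576 127.748,33.157 121.070,13.612" fill="none" stroke="#ff8800"/>
</svg>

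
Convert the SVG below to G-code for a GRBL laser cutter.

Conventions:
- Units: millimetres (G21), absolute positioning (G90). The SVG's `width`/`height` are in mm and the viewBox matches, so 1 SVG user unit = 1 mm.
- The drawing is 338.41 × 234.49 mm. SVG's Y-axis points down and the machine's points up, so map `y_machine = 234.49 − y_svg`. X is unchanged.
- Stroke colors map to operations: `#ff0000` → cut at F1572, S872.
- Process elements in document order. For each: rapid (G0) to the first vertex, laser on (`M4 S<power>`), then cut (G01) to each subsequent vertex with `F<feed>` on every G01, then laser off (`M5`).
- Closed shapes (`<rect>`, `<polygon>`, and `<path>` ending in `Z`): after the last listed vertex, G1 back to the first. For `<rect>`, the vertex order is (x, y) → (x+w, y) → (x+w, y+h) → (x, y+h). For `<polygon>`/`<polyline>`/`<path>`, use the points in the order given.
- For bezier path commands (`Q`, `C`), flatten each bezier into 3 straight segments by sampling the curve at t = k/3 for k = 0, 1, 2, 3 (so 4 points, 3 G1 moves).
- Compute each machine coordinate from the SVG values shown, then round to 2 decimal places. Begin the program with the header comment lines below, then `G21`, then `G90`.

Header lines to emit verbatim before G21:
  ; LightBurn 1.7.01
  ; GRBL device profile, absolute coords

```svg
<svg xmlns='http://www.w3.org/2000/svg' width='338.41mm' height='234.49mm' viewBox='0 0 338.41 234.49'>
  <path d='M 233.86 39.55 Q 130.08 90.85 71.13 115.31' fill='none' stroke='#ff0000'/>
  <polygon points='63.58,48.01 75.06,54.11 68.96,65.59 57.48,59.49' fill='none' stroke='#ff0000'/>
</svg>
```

1 u = 1 mm; y_m = 234.49 − y.

[1] `<path>` quadratic bezier, #ff0000→cut S872 F1572: (233.86,194.94) → (169.65,163.72) → (115.41,138.47) → (71.13,119.18)

[2] `<polygon>` regular polygon, #ff0000→cut S872 F1572: (63.58,186.48) → (75.06,180.38) → (68.96,168.90) → (57.48,175.00) → (63.58,186.48) (closed)

; LightBurn 1.7.01
; GRBL device profile, absolute coords
G21
G90
G0 X233.86 Y194.94
M4 S872
G01 X169.65 Y163.72 F1572
G01 X115.41 Y138.47 F1572
G01 X71.13 Y119.18 F1572
M5
G0 X63.58 Y186.48
M4 S872
G01 X75.06 Y180.38 F1572
G01 X68.96 Y168.90 F1572
G01 X57.48 Y175.00 F1572
G01 X63.58 Y186.48 F1572
M5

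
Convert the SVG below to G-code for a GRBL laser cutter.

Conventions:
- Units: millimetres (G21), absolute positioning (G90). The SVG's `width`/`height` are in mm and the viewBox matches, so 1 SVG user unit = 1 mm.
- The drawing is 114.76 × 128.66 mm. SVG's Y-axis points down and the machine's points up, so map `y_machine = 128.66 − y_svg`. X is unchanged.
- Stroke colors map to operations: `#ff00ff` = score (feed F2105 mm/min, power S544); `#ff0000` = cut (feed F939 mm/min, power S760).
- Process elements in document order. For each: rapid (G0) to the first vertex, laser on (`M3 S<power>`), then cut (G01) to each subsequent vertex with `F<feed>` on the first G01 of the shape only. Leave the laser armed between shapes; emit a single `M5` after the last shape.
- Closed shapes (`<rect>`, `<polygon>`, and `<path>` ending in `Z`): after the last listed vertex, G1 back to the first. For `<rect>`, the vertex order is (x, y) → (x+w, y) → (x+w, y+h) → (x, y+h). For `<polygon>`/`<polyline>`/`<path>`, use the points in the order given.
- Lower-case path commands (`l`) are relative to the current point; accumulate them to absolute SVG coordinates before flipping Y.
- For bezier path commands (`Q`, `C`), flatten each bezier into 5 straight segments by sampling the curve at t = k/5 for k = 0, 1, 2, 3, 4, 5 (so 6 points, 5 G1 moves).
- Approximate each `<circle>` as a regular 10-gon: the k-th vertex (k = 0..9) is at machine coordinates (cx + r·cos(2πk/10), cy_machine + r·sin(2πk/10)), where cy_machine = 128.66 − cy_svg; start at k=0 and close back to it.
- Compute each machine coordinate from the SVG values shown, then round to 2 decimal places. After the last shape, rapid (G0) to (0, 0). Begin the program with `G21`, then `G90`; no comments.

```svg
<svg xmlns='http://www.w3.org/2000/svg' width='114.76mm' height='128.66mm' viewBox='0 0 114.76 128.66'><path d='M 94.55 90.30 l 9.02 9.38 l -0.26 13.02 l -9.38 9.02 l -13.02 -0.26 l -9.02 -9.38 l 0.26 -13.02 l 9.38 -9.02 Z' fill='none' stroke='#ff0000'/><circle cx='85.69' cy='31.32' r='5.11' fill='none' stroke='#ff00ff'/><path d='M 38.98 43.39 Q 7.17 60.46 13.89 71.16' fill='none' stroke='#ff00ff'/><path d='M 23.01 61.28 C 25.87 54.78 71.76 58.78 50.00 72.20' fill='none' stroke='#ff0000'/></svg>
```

G21
G90
G0 X94.55 Y38.36
M3 S760
G01 X103.57 Y28.98 F939
G01 X103.31 Y15.96
G01 X93.93 Y6.94
G01 X80.91 Y7.20
G01 X71.89 Y16.58
G01 X72.15 Y29.60
G01 X81.53 Y38.62
G01 X94.55 Y38.36
G0 X90.80 Y97.34
M3 S544
G01 X89.82 Y100.34 F2105
G01 X87.27 Y102.20
G01 X84.11 Y102.20
G01 X81.56 Y100.34
G01 X80.58 Y97.34
G01 X81.56 Y94.34
G01 X84.11 Y92.48
G01 X87.27 Y92.48
G01 X89.82 Y94.34
G01 X90.80 Y97.34
G0 X38.98 Y85.27
M3 S544
G01 X27.80 Y78.70 F2105
G01 X19.70 Y72.63
G01 X14.68 Y67.08
G01 X12.74 Y62.03
G01 X13.89 Y57.50
G0 X23.01 Y67.38
M3 S760
G01 X29.00 Y70.03 F939
G01 X40.01 Y70.21
G01 X50.72 Y67.97
G01 X55.82 Y63.37
G01 X50.00 Y56.46
M5
G0 X0.00 Y0.00

viewBox `0 0 114.76 128.66` with mm width/height → 1 unit = 1 mm. Flip: y_m = 128.66 − y_svg.

**Shape 1** — `<path>` regular polygon, stroke `#ff0000` → cut (S760, F939). Machine vertices: (94.55,38.36) → (103.57,28.98) → (103.31,15.96) → (93.93,6.94) → (80.91,7.20) → (71.89,16.58) → (72.15,29.60) → (81.53,38.62) → (94.55,38.36). Closed: final G1 returns to the first vertex.

**Shape 2** — `<circle>` circle, stroke `#ff00ff` → score (S544, F2105). Machine vertices: (90.80,97.34) → (89.82,100.34) → (87.27,102.20) → (84.11,102.20) → (81.56,100.34) → (80.58,97.34) → (81.56,94.34) → (84.11,92.48) → (87.27,92.48) → (89.82,94.34) → (90.80,97.34). Closed: final G1 returns to the first vertex.

**Shape 3** — `<path>` quadratic bezier, stroke `#ff00ff` → score (S544, F2105). Control points (SVG): P0=(38.98,43.39), P1=(7.17,60.46), P2=(13.89,71.16); sampled at t=k/5. Machine vertices: (38.98,85.27) → (27.80,78.70) → (19.70,72.63) → (14.68,67.08) → (12.74,62.03) → (13.89,57.50). Open path.

**Shape 4** — `<path>` cubic bezier, stroke `#ff0000` → cut (S760, F939). Control points (SVG): P0=(23.01,61.28), P1=(25.87,54.78), P2=(71.76,58.78), P3=(50.00,72.20); sampled at t=k/5. Machine vertices: (23.01,67.38) → (29.00,70.03) → (40.01,70.21) → (50.72,67.97) → (55.82,63.37) → (50.00,56.46). Open path.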